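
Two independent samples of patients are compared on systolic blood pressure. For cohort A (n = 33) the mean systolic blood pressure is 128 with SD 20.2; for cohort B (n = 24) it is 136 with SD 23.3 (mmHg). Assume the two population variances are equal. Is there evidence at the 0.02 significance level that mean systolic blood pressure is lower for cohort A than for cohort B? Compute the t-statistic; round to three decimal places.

Let group 1 = cohort A, group 2 = cohort B. H0: μ_1 = μ_2; H1: μ_1 < μ_2 (two-sample pooled-variance t-test, left-tailed).
s_p² = [(33−1)·20.2² + (24−1)·23.3²]/(33+24−2) = 464.432
t = (128 − 136)/√[464.432·(1/33 + 1/24)] = -1.384
df = n₁ + n₂ − 2 = 55
p-value = P(T ≤ -1.384) ≈ 0.0860
Since p ≈ 0.0860 > α = 0.02, fail to reject H0; the evidence is not statistically significant.

-1.384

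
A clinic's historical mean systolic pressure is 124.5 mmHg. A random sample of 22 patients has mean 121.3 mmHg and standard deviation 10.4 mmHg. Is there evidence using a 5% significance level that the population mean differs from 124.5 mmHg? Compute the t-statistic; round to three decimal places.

H0: μ = 124.5; H1: μ ≠ 124.5 (one-sample t-test, two-sided).
t = (x̄ − μ₀)/(s/√n) = (121.3 − 124.5)/(10.4/√22) = -1.443
df = n − 1 = 21
Two-sided p-value ≈ 0.1637
Since p ≈ 0.1637 > α = 0.05, fail to reject H0; the data do not provide sufficient evidence against H0.

-1.443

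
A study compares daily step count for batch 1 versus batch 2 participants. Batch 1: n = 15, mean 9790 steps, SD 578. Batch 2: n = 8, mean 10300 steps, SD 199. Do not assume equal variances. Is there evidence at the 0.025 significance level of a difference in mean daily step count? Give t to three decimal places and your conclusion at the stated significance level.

Let group 1 = batch 1, group 2 = batch 2. H0: μ_1 = μ_2; H1: μ_1 ≠ μ_2 (Welch's two-sample t-test, two-sided).
t = (x̄_1 − x̄_2)/√(s_1²/n_1 + s_2²/n_2) = (9790 − 10300)/√(578²/15 + 199²/8) = -3.091
Welch–Satterthwaite df ≈ 19.03
Two-sided p-value ≈ 0.0060
Since p ≈ 0.0060 < α = 0.025, reject H0; the data support H1.

t = -3.091; reject H0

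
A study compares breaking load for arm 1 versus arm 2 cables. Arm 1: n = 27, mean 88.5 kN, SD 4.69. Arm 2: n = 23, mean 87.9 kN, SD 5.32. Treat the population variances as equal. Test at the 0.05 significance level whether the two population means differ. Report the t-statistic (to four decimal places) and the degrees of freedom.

t = 0.4239, df = 48

Let group 1 = arm 1, group 2 = arm 2. H0: μ_1 = μ_2; H1: μ_1 ≠ μ_2 (two-sample pooled-variance t-test, two-sided).
s_p² = [(27−1)·4.69² + (23−1)·5.32²]/(27+23−2) = 24.8865
t = (88.5 − 87.9)/√[24.8865·(1/27 + 1/23)] = 0.4239
df = n₁ + n₂ − 2 = 48
Two-sided p-value ≈ 0.6736
Since p ≈ 0.6736 > α = 0.05, fail to reject H0; the data do not provide sufficient evidence against H0.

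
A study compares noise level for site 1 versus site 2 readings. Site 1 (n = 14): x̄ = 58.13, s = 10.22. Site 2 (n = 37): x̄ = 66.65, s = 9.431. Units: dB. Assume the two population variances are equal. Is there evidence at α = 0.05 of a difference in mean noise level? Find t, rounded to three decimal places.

-2.815

Let group 1 = site 1, group 2 = site 2. H0: μ_1 = μ_2; H1: μ_1 ≠ μ_2 (two-sample pooled-variance t-test, two-sided).
s_p² = [(14−1)·10.22² + (37−1)·9.431²]/(14+37−2) = 93.0572
t = (58.13 − 66.65)/√[93.0572·(1/14 + 1/37)] = -2.815
df = n₁ + n₂ − 2 = 49
Two-sided p-value ≈ 0.007
Since p ≈ 0.007 < α = 0.05, reject H0; the data support H1.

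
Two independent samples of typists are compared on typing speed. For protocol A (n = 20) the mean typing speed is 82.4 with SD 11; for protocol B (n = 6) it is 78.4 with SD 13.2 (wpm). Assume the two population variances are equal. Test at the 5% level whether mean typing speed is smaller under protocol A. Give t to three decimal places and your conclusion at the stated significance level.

t = 0.748; fail to reject H0

Let group 1 = protocol A, group 2 = protocol B. H0: μ_1 = μ_2; H1: μ_1 < μ_2 (two-sample pooled-variance t-test, left-tailed).
s_p² = [(20−1)·11² + (6−1)·13.2²]/(20+6−2) = 132.092
t = (82.4 − 78.4)/√[132.092·(1/20 + 1/6)] = 0.748
df = n₁ + n₂ − 2 = 24
p-value = P(T ≤ 0.748) ≈ 0.7690
Since p ≈ 0.7690 > α = 0.05, fail to reject H0; the data do not provide sufficient evidence against H0.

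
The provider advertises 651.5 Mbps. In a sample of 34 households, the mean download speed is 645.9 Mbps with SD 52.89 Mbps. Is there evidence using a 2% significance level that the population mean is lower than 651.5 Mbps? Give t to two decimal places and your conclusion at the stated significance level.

H0: μ = 651.5; H1: μ < 651.5 (one-sample t-test, left-tailed).
t = (x̄ − μ₀)/(s/√n) = (645.9 − 651.5)/(52.89/√34) = -0.62
df = n − 1 = 33
p-value = P(T ≤ -0.62) ≈ 0.271
Since p ≈ 0.271 > α = 0.02, fail to reject H0; the evidence is not statistically significant.

t = -0.62; fail to reject H0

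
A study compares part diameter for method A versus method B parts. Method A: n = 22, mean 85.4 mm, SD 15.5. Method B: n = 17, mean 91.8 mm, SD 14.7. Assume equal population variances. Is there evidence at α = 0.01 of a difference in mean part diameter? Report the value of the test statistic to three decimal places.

Let group 1 = method A, group 2 = method B. H0: μ_1 = μ_2; H1: μ_1 ≠ μ_2 (two-sample pooled-variance t-test, two-sided).
s_p² = [(22−1)·15.5² + (17−1)·14.7²]/(22+17−2) = 229.802
t = (85.4 − 91.8)/√[229.802·(1/22 + 1/17)] = -1.307
df = n₁ + n₂ − 2 = 37
Two-sided p-value ≈ 0.1991
Since p ≈ 0.1991 > α = 0.01, fail to reject H0; the evidence is not statistically significant.

-1.307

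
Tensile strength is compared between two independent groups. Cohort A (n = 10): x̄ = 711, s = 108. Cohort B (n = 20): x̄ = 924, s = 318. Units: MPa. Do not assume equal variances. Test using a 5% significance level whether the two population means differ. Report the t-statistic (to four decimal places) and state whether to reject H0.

Let group 1 = cohort A, group 2 = cohort B. H0: μ_1 = μ_2; H1: μ_1 ≠ μ_2 (Welch's two-sample t-test, two-sided).
t = (x̄_1 − x̄_2)/√(s_1²/n_1 + s_2²/n_2) = (711 − 924)/√(108²/10 + 318²/20) = -2.7002
Welch–Satterthwaite df ≈ 25.87
Two-sided p-value ≈ 0.0121
Since p ≈ 0.0121 < α = 0.05, reject H0; the evidence is statistically significant.

t = -2.7002; reject H0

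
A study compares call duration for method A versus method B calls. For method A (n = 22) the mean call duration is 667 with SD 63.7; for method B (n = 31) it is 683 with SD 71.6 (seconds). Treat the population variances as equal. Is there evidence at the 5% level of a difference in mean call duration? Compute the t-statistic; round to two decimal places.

Let group 1 = method A, group 2 = method B. H0: μ_1 = μ_2; H1: μ_1 ≠ μ_2 (two-sample pooled-variance t-test, two-sided).
s_p² = [(22−1)·63.7² + (31−1)·71.6²]/(22+31−2) = 4686.44
t = (667 − 683)/√[4686.44·(1/22 + 1/31)] = -0.84
df = n₁ + n₂ − 2 = 51
Two-sided p-value ≈ 0.406
Since p ≈ 0.406 > α = 0.05, fail to reject H0; the data do not provide sufficient evidence against H0.

-0.84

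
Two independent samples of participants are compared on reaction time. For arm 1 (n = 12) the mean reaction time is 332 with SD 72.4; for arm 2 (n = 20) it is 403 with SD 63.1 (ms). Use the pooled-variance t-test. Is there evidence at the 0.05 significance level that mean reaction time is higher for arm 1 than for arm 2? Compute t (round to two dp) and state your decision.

t = -2.92; fail to reject H0

Let group 1 = arm 1, group 2 = arm 2. H0: μ_1 = μ_2; H1: μ_1 > μ_2 (two-sample pooled-variance t-test, right-tailed).
s_p² = [(12−1)·72.4² + (20−1)·63.1²]/(12+20−2) = 4443.66
t = (332 − 403)/√[4443.66·(1/12 + 1/20)] = -2.92
df = n₁ + n₂ − 2 = 30
p-value = P(T ≥ -2.92) ≈ 0.997
Since p ≈ 0.997 > α = 0.05, fail to reject H0; the data do not provide sufficient evidence against H0.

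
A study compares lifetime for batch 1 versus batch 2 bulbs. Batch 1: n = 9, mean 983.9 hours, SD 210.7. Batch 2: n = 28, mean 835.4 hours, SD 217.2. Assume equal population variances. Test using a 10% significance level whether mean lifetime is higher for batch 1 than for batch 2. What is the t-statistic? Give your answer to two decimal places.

Let group 1 = batch 1, group 2 = batch 2. H0: μ_1 = μ_2; H1: μ_1 > μ_2 (two-sample pooled-variance t-test, right-tailed).
s_p² = [(9−1)·210.7² + (28−1)·217.2²]/(9+28−2) = 46540.1
t = (983.9 − 835.4)/√[46540.1·(1/9 + 1/28)] = 1.80
df = n₁ + n₂ − 2 = 35
p-value = P(T ≥ 1.80) ≈ 0.041
Since p ≈ 0.041 < α = 0.1, reject H0; the data support H1.

1.80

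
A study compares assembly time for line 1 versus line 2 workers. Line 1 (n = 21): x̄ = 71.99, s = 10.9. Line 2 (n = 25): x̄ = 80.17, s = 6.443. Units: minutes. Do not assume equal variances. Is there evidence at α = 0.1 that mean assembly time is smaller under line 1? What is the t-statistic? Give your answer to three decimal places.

Let group 1 = line 1, group 2 = line 2. H0: μ_1 = μ_2; H1: μ_1 < μ_2 (Welch's two-sample t-test, left-tailed).
t = (x̄_1 − x̄_2)/√(s_1²/n_1 + s_2²/n_2) = (71.99 − 80.17)/√(10.9²/21 + 6.443²/25) = -3.024
Welch–Satterthwaite df ≈ 31.22
p-value = P(T ≤ -3.024) ≈ 0.002
Since p ≈ 0.002 < α = 0.1, reject H0; the evidence is statistically significant.

-3.024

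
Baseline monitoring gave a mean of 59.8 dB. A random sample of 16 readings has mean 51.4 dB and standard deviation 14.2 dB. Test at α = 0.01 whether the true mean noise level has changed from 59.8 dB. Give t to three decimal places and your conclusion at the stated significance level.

t = -2.366; fail to reject H0

H0: μ = 59.8; H1: μ ≠ 59.8 (one-sample t-test, two-sided).
t = (x̄ − μ₀)/(s/√n) = (51.4 − 59.8)/(14.2/√16) = -2.366
df = n − 1 = 15
Two-sided p-value ≈ 0.032
Since p ≈ 0.032 > α = 0.01, fail to reject H0; the evidence is not statistically significant.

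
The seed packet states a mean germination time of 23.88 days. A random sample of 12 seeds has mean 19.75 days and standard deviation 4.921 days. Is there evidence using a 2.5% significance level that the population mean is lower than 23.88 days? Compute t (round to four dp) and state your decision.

H0: μ = 23.88; H1: μ < 23.88 (one-sample t-test, left-tailed).
t = (x̄ − μ₀)/(s/√n) = (19.75 − 23.88)/(4.921/√12) = -2.9073
df = n − 1 = 11
p-value = P(T ≤ -2.9073) ≈ 0.007
Since p ≈ 0.007 < α = 0.025, reject H0; the evidence is statistically significant.

t = -2.9073; reject H0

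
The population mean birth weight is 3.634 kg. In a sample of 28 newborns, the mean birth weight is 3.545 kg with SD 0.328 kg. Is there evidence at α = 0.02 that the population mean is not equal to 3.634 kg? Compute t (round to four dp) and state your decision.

t = -1.4358; fail to reject H0

H0: μ = 3.634; H1: μ ≠ 3.634 (one-sample t-test, two-sided).
t = (x̄ − μ₀)/(s/√n) = (3.545 − 3.634)/(0.328/√28) = -1.4358
df = n − 1 = 27
Two-sided p-value ≈ 0.163
Since p ≈ 0.163 > α = 0.02, fail to reject H0; the data do not provide sufficient evidence against H0.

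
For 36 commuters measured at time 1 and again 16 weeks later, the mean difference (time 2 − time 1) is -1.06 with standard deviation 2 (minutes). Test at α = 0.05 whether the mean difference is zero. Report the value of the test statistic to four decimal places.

H0: μ_d = 0; H1: μ_d ≠ 0 (paired t-test on the differences, two-sided).
t = d̄/(s_d/√n) = -1.06/(2/√36) = -3.1800
df = n − 1 = 35
Two-sided p-value ≈ 0.0031
Since p ≈ 0.0031 < α = 0.05, reject H0; the data support H1.

-3.1800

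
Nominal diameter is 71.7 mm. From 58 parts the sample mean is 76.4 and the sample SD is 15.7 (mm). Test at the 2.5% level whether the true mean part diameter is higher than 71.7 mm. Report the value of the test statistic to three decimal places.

H0: μ = 71.7; H1: μ > 71.7 (one-sample t-test, right-tailed).
t = (x̄ − μ₀)/(s/√n) = (76.4 − 71.7)/(15.7/√58) = 2.280
df = n − 1 = 57
p-value = P(T ≥ 2.280) ≈ 0.013
Since p ≈ 0.013 < α = 0.025, reject H0; the evidence is statistically significant.

2.280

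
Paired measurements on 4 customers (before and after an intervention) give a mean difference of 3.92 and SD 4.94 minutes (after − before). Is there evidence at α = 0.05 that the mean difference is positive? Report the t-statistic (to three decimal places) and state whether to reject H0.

H0: μ_d = 0; H1: μ_d > 0 (paired t-test on the differences, right-tailed).
t = d̄/(s_d/√n) = 3.92/(4.94/√4) = 1.587
df = n − 1 = 3
p-value = P(T ≥ 1.587) ≈ 0.1053
Since p ≈ 0.1053 > α = 0.05, fail to reject H0; the evidence is not statistically significant.

t = 1.587; fail to reject H0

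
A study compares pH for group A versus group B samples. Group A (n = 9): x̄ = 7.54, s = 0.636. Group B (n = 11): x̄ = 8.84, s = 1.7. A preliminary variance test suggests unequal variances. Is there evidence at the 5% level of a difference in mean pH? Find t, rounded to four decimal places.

Let group 1 = group A, group 2 = group B. H0: μ_1 = μ_2; H1: μ_1 ≠ μ_2 (Welch's two-sample t-test, two-sided).
t = (x̄_1 − x̄_2)/√(s_1²/n_1 + s_2²/n_2) = (7.54 − 8.84)/√(0.636²/9 + 1.7²/11) = -2.3437
Welch–Satterthwaite df ≈ 13.23
Two-sided p-value ≈ 0.035
Since p ≈ 0.035 < α = 0.05, reject H0; the evidence is statistically significant.

-2.3437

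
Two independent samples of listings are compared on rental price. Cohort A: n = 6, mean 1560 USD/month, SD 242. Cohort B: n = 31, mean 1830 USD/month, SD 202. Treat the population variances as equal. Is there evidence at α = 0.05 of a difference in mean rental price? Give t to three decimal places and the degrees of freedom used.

t = -2.908, df = 35

Let group 1 = cohort A, group 2 = cohort B. H0: μ_1 = μ_2; H1: μ_1 ≠ μ_2 (two-sample pooled-variance t-test, two-sided).
s_p² = [(6−1)·242² + (31−1)·202²]/(6+31−2) = 43341.1
t = (1560 − 1830)/√[43341.1·(1/6 + 1/31)] = -2.908
df = n₁ + n₂ − 2 = 35
Two-sided p-value ≈ 0.0063
Since p ≈ 0.0063 < α = 0.05, reject H0; the evidence is statistically significant.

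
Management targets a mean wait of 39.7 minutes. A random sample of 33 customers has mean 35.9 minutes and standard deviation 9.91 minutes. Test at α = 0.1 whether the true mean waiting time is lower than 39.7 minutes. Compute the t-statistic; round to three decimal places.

H0: μ = 39.7; H1: μ < 39.7 (one-sample t-test, left-tailed).
t = (x̄ − μ₀)/(s/√n) = (35.9 − 39.7)/(9.91/√33) = -2.203
df = n − 1 = 32
p-value = P(T ≤ -2.203) ≈ 0.0175
Since p ≈ 0.0175 < α = 0.1, reject H0; the evidence is statistically significant.

-2.203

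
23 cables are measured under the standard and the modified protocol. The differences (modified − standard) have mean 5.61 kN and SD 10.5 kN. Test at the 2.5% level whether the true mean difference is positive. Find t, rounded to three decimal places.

2.562

H0: μ_d = 0; H1: μ_d > 0 (paired t-test on the differences, right-tailed).
t = d̄/(s_d/√n) = 5.61/(10.5/√23) = 2.562
df = n − 1 = 22
p-value = P(T ≥ 2.562) ≈ 0.009
Since p ≈ 0.009 < α = 0.025, reject H0; the evidence is statistically significant.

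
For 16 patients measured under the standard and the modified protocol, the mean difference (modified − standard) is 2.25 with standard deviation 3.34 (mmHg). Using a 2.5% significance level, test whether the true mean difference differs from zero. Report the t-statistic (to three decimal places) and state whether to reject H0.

H0: μ_d = 0; H1: μ_d ≠ 0 (paired t-test on the differences, two-sided).
t = d̄/(s_d/√n) = 2.25/(3.34/√16) = 2.695
df = n − 1 = 15
Two-sided p-value ≈ 0.0166
Since p ≈ 0.0166 < α = 0.025, reject H0; the data support H1.

t = 2.695; reject H0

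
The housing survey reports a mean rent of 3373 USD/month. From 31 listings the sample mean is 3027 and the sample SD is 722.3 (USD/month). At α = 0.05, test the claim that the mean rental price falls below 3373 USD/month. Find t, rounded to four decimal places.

H0: μ = 3373; H1: μ < 3373 (one-sample t-test, left-tailed).
t = (x̄ − μ₀)/(s/√n) = (3027 − 3373)/(722.3/√31) = -2.6671
df = n − 1 = 30
p-value = P(T ≤ -2.6671) ≈ 0.006
Since p ≈ 0.006 < α = 0.05, reject H0; the evidence is statistically significant.

-2.6671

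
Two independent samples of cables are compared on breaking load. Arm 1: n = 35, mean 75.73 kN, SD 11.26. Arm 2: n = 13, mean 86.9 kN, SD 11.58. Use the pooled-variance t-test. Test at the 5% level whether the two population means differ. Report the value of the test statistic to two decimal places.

Let group 1 = arm 1, group 2 = arm 2. H0: μ_1 = μ_2; H1: μ_1 ≠ μ_2 (two-sample pooled-variance t-test, two-sided).
s_p² = [(35−1)·11.26² + (13−1)·11.58²]/(35+13−2) = 128.694
t = (75.73 − 86.9)/√[128.694·(1/35 + 1/13)] = -3.03
df = n₁ + n₂ − 2 = 46
Two-sided p-value ≈ 0.004
Since p ≈ 0.004 < α = 0.05, reject H0; the data support H1.

-3.03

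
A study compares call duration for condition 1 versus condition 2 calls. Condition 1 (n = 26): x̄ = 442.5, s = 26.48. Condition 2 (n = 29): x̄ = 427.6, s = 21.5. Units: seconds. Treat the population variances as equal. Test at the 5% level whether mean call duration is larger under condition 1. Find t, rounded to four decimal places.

Let group 1 = condition 1, group 2 = condition 2. H0: μ_1 = μ_2; H1: μ_1 > μ_2 (two-sample pooled-variance t-test, right-tailed).
s_p² = [(26−1)·26.48² + (29−1)·21.5²]/(26+29−2) = 574.958
t = (442.5 − 427.6)/√[574.958·(1/26 + 1/29)] = 2.3008
df = n₁ + n₂ − 2 = 53
p-value = P(T ≥ 2.3008) ≈ 0.013
Since p ≈ 0.013 < α = 0.05, reject H0; the data support H1.

2.3008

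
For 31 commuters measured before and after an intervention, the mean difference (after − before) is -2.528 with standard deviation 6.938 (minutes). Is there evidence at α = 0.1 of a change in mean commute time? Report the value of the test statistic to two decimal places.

H0: μ_d = 0; H1: μ_d ≠ 0 (paired t-test on the differences, two-sided).
t = d̄/(s_d/√n) = -2.528/(6.938/√31) = -2.03
df = n − 1 = 30
Two-sided p-value ≈ 0.051
Since p ≈ 0.051 < α = 0.1, reject H0; the data support H1.

-2.03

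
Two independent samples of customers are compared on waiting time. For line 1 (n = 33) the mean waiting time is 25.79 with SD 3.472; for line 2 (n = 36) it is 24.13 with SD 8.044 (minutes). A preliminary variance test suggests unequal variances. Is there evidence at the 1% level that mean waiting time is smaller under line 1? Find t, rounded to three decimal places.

Let group 1 = line 1, group 2 = line 2. H0: μ_1 = μ_2; H1: μ_1 < μ_2 (Welch's two-sample t-test, left-tailed).
t = (x̄_1 − x̄_2)/√(s_1²/n_1 + s_2²/n_2) = (25.79 − 24.13)/√(3.472²/33 + 8.044²/36) = 1.129
Welch–Satterthwaite df ≈ 48.48
p-value = P(T ≤ 1.129) ≈ 0.8677
Since p ≈ 0.8677 > α = 0.01, fail to reject H0; the data do not provide sufficient evidence against H0.

1.129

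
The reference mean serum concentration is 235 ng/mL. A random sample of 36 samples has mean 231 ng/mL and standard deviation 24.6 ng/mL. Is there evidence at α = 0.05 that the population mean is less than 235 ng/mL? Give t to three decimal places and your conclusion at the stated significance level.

t = -0.976; fail to reject H0

H0: μ = 235; H1: μ < 235 (one-sample t-test, left-tailed).
t = (x̄ − μ₀)/(s/√n) = (231 − 235)/(24.6/√36) = -0.976
df = n − 1 = 35
p-value = P(T ≤ -0.976) ≈ 0.168
Since p ≈ 0.168 > α = 0.05, fail to reject H0; the data do not provide sufficient evidence against H0.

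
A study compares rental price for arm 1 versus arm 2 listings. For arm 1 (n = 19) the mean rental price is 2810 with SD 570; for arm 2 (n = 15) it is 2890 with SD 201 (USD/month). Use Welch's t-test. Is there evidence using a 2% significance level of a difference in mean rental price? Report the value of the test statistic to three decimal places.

Let group 1 = arm 1, group 2 = arm 2. H0: μ_1 = μ_2; H1: μ_1 ≠ μ_2 (Welch's two-sample t-test, two-sided).
t = (x̄_1 − x̄_2)/√(s_1²/n_1 + s_2²/n_2) = (2810 − 2890)/√(570²/19 + 201²/15) = -0.569
Welch–Satterthwaite df ≈ 23.37
Two-sided p-value ≈ 0.5750
Since p ≈ 0.5750 > α = 0.02, fail to reject H0; the evidence is not statistically significant.

-0.569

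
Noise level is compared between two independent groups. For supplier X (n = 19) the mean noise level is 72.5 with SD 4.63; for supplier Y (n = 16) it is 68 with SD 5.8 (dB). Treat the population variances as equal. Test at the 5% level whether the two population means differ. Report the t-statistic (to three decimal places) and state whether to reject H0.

t = 2.553; reject H0

Let group 1 = supplier X, group 2 = supplier Y. H0: μ_1 = μ_2; H1: μ_1 ≠ μ_2 (two-sample pooled-variance t-test, two-sided).
s_p² = [(19−1)·4.63² + (16−1)·5.8²]/(19+16−2) = 26.9838
t = (72.5 − 68)/√[26.9838·(1/19 + 1/16)] = 2.553
df = n₁ + n₂ − 2 = 33
Two-sided p-value ≈ 0.0155
Since p ≈ 0.0155 < α = 0.05, reject H0; the data support H1.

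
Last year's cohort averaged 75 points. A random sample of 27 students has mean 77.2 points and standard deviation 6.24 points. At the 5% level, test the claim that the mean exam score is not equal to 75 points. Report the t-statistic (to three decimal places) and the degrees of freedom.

t = 1.832, df = 26

H0: μ = 75; H1: μ ≠ 75 (one-sample t-test, two-sided).
t = (x̄ − μ₀)/(s/√n) = (77.2 − 75)/(6.24/√27) = 1.832
df = n − 1 = 26
Two-sided p-value ≈ 0.0784
Since p ≈ 0.0784 > α = 0.05, fail to reject H0; the evidence is not statistically significant.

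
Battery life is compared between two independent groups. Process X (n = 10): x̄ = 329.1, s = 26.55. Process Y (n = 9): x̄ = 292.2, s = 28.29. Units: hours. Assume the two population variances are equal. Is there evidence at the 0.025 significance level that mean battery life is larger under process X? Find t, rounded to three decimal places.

Let group 1 = process X, group 2 = process Y. H0: μ_1 = μ_2; H1: μ_1 > μ_2 (two-sample pooled-variance t-test, right-tailed).
s_p² = [(10−1)·26.55² + (9−1)·28.29²]/(10+9−2) = 749.807
t = (329.1 − 292.2)/√[749.807·(1/10 + 1/9)] = 2.933
df = n₁ + n₂ − 2 = 17
p-value = P(T ≥ 2.933) ≈ 0.0046
Since p ≈ 0.0046 < α = 0.025, reject H0; the data support H1.

2.933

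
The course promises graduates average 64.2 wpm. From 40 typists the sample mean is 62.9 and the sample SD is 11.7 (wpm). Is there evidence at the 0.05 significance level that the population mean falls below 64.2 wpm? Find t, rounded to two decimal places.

-0.70

H0: μ = 64.2; H1: μ < 64.2 (one-sample t-test, left-tailed).
t = (x̄ − μ₀)/(s/√n) = (62.9 − 64.2)/(11.7/√40) = -0.70
df = n − 1 = 39
p-value = P(T ≤ -0.70) ≈ 0.2432
Since p ≈ 0.2432 > α = 0.05, fail to reject H0; the evidence is not statistically significant.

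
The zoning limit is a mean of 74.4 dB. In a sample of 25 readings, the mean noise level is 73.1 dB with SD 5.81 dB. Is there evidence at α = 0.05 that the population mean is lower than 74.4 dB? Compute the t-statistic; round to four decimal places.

H0: μ = 74.4; H1: μ < 74.4 (one-sample t-test, left-tailed).
t = (x̄ − μ₀)/(s/√n) = (73.1 − 74.4)/(5.81/√25) = -1.1188
df = n − 1 = 24
p-value = P(T ≤ -1.1188) ≈ 0.137
Since p ≈ 0.137 > α = 0.05, fail to reject H0; the data do not provide sufficient evidence against H0.

-1.1188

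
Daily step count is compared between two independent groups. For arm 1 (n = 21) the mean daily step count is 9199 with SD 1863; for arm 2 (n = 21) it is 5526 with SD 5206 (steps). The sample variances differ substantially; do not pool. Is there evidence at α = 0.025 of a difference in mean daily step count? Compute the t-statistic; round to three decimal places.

Let group 1 = arm 1, group 2 = arm 2. H0: μ_1 = μ_2; H1: μ_1 ≠ μ_2 (Welch's two-sample t-test, two-sided).
t = (x̄_1 − x̄_2)/√(s_1²/n_1 + s_2²/n_2) = (9199 − 5526)/√(1863²/21 + 5206²/21) = 3.044
Welch–Satterthwaite df ≈ 25.04
Two-sided p-value ≈ 0.005
Since p ≈ 0.005 < α = 0.025, reject H0; the data support H1.

3.044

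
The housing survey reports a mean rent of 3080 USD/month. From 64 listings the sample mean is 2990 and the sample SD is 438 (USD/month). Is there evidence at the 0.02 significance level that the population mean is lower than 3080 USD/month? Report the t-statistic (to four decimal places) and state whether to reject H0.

t = -1.6438; fail to reject H0

H0: μ = 3080; H1: μ < 3080 (one-sample t-test, left-tailed).
t = (x̄ − μ₀)/(s/√n) = (2990 − 3080)/(438/√64) = -1.6438
df = n − 1 = 63
p-value = P(T ≤ -1.6438) ≈ 0.0526
Since p ≈ 0.0526 > α = 0.02, fail to reject H0; the data do not provide sufficient evidence against H0.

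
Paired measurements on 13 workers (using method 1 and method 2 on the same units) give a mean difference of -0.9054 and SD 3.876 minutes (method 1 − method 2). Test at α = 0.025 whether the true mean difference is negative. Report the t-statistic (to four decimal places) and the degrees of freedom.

t = -0.8422, df = 12

H0: μ_d = 0; H1: μ_d < 0 (paired t-test on the differences, left-tailed).
t = d̄/(s_d/√n) = -0.9054/(3.876/√13) = -0.8422
df = n − 1 = 12
p-value = P(T ≤ -0.8422) ≈ 0.208
Since p ≈ 0.208 > α = 0.025, fail to reject H0; the data do not provide sufficient evidence against H0.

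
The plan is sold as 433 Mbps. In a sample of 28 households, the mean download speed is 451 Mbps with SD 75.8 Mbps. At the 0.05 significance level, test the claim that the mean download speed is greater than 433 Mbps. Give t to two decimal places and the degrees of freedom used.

t = 1.26, df = 27

H0: μ = 433; H1: μ > 433 (one-sample t-test, right-tailed).
t = (x̄ − μ₀)/(s/√n) = (451 − 433)/(75.8/√28) = 1.26
df = n − 1 = 27
p-value = P(T ≥ 1.26) ≈ 0.1098
Since p ≈ 0.1098 > α = 0.05, fail to reject H0; the data do not provide sufficient evidence against H0.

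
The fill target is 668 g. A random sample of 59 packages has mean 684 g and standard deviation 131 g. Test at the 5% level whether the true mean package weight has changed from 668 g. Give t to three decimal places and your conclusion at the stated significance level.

t = 0.938; fail to reject H0

H0: μ = 668; H1: μ ≠ 668 (one-sample t-test, two-sided).
t = (x̄ − μ₀)/(s/√n) = (684 − 668)/(131/√59) = 0.938
df = n − 1 = 58
Two-sided p-value ≈ 0.352
Since p ≈ 0.352 > α = 0.05, fail to reject H0; the data do not provide sufficient evidence against H0.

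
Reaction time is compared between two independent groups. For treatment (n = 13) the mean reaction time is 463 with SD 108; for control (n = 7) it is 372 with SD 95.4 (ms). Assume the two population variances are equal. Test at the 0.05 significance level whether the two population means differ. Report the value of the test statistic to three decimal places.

Let group 1 = treatment, group 2 = control. H0: μ_1 = μ_2; H1: μ_1 ≠ μ_2 (two-sample pooled-variance t-test, two-sided).
s_p² = [(13−1)·108² + (7−1)·95.4²]/(13+7−2) = 10809.7
t = (463 − 372)/√[10809.7·(1/13 + 1/7)] = 1.867
df = n₁ + n₂ − 2 = 18
Two-sided p-value ≈ 0.078
Since p ≈ 0.078 > α = 0.05, fail to reject H0; the data do not provide sufficient evidence against H0.

1.867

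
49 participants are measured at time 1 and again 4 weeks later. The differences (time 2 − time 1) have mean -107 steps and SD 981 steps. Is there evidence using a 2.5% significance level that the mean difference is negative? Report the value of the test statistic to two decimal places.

-0.76

H0: μ_d = 0; H1: μ_d < 0 (paired t-test on the differences, left-tailed).
t = d̄/(s_d/√n) = -107/(981/√49) = -0.76
df = n − 1 = 48
p-value = P(T ≤ -0.76) ≈ 0.2244
Since p ≈ 0.2244 > α = 0.025, fail to reject H0; the evidence is not statistically significant.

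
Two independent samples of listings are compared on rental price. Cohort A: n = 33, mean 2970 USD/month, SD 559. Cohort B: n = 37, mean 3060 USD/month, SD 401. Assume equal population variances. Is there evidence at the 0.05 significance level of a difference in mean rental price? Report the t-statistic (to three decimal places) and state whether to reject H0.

t = -0.780; fail to reject H0

Let group 1 = cohort A, group 2 = cohort B. H0: μ_1 = μ_2; H1: μ_1 ≠ μ_2 (two-sample pooled-variance t-test, two-sided).
s_p² = [(33−1)·559² + (37−1)·401²]/(33+37−2) = 232180
t = (2970 − 3060)/√[232180·(1/33 + 1/37)] = -0.780
df = n₁ + n₂ − 2 = 68
Two-sided p-value ≈ 0.438
Since p ≈ 0.438 > α = 0.05, fail to reject H0; the data do not provide sufficient evidence against H0.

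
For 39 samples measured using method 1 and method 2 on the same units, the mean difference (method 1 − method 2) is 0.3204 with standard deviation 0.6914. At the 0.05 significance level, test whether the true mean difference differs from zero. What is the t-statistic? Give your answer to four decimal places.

H0: μ_d = 0; H1: μ_d ≠ 0 (paired t-test on the differences, two-sided).
t = d̄/(s_d/√n) = 0.3204/(0.6914/√39) = 2.8940
df = n − 1 = 38
Two-sided p-value ≈ 0.006
Since p ≈ 0.006 < α = 0.05, reject H0; the data support H1.

2.8940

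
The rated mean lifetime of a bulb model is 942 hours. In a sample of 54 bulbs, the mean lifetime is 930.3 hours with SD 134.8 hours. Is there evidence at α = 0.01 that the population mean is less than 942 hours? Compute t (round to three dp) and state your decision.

H0: μ = 942; H1: μ < 942 (one-sample t-test, left-tailed).
t = (x̄ − μ₀)/(s/√n) = (930.3 − 942)/(134.8/√54) = -0.638
df = n − 1 = 53
p-value = P(T ≤ -0.638) ≈ 0.263
Since p ≈ 0.263 > α = 0.01, fail to reject H0; the evidence is not statistically significant.

t = -0.638; fail to reject H0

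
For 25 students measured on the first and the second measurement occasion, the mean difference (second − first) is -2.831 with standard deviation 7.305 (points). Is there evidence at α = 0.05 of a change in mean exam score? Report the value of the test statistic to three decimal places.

-1.938

H0: μ_d = 0; H1: μ_d ≠ 0 (paired t-test on the differences, two-sided).
t = d̄/(s_d/√n) = -2.831/(7.305/√25) = -1.938
df = n − 1 = 24
Two-sided p-value ≈ 0.0645
Since p ≈ 0.0645 > α = 0.05, fail to reject H0; the evidence is not statistically significant.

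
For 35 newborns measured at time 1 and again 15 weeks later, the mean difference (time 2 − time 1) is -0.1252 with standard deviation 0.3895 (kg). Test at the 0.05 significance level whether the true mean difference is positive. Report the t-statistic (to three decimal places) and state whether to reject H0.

t = -1.902; fail to reject H0

H0: μ_d = 0; H1: μ_d > 0 (paired t-test on the differences, right-tailed).
t = d̄/(s_d/√n) = -0.1252/(0.3895/√35) = -1.902
df = n − 1 = 34
p-value = P(T ≥ -1.902) ≈ 0.967
Since p ≈ 0.967 > α = 0.05, fail to reject H0; the evidence is not statistically significant.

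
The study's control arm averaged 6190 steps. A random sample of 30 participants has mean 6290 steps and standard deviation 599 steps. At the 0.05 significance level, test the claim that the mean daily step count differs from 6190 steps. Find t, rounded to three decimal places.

0.914

H0: μ = 6190; H1: μ ≠ 6190 (one-sample t-test, two-sided).
t = (x̄ − μ₀)/(s/√n) = (6290 − 6190)/(599/√30) = 0.914
df = n − 1 = 29
Two-sided p-value ≈ 0.3680
Since p ≈ 0.3680 > α = 0.05, fail to reject H0; the evidence is not statistically significant.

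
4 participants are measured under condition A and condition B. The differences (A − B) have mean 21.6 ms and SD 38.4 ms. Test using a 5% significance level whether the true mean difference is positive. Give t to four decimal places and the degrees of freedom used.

t = 1.1250, df = 3

H0: μ_d = 0; H1: μ_d > 0 (paired t-test on the differences, right-tailed).
t = d̄/(s_d/√n) = 21.6/(38.4/√4) = 1.1250
df = n − 1 = 3
p-value = P(T ≥ 1.1250) ≈ 0.171
Since p ≈ 0.171 > α = 0.05, fail to reject H0; the evidence is not statistically significant.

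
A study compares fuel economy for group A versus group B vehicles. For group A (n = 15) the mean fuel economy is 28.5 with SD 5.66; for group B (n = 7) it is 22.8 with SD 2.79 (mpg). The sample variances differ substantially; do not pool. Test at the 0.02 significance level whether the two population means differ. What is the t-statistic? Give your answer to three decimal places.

Let group 1 = group A, group 2 = group B. H0: μ_1 = μ_2; H1: μ_1 ≠ μ_2 (Welch's two-sample t-test, two-sided).
t = (x̄_1 − x̄_2)/√(s_1²/n_1 + s_2²/n_2) = (28.5 − 22.8)/√(5.66²/15 + 2.79²/7) = 3.163
Welch–Satterthwaite df ≈ 19.83
Two-sided p-value ≈ 0.005
Since p ≈ 0.005 < α = 0.02, reject H0; the data support H1.

3.163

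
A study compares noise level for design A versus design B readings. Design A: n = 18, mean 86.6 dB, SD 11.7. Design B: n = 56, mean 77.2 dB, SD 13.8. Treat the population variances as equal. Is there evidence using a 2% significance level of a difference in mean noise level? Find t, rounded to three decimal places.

2.602

Let group 1 = design A, group 2 = design B. H0: μ_1 = μ_2; H1: μ_1 ≠ μ_2 (two-sample pooled-variance t-test, two-sided).
s_p² = [(18−1)·11.7² + (56−1)·13.8²]/(18+56−2) = 177.796
t = (86.6 − 77.2)/√[177.796·(1/18 + 1/56)] = 2.602
df = n₁ + n₂ − 2 = 72
Two-sided p-value ≈ 0.0112
Since p ≈ 0.0112 < α = 0.02, reject H0; the evidence is statistically significant.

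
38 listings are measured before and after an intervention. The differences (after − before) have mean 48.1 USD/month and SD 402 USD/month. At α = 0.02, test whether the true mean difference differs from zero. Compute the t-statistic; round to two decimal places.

H0: μ_d = 0; H1: μ_d ≠ 0 (paired t-test on the differences, two-sided).
t = d̄/(s_d/√n) = 48.1/(402/√38) = 0.74
df = n − 1 = 37
Two-sided p-value ≈ 0.465
Since p ≈ 0.465 > α = 0.02, fail to reject H0; the data do not provide sufficient evidence against H0.

0.74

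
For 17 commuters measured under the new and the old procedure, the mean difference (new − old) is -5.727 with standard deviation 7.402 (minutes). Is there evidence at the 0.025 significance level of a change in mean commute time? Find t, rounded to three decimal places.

-3.190

H0: μ_d = 0; H1: μ_d ≠ 0 (paired t-test on the differences, two-sided).
t = d̄/(s_d/√n) = -5.727/(7.402/√17) = -3.190
df = n − 1 = 16
Two-sided p-value ≈ 0.006
Since p ≈ 0.006 < α = 0.025, reject H0; the evidence is statistically significant.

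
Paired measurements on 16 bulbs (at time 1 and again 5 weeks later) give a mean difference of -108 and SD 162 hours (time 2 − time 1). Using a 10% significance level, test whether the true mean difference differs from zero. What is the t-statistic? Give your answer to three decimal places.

H0: μ_d = 0; H1: μ_d ≠ 0 (paired t-test on the differences, two-sided).
t = d̄/(s_d/√n) = -108/(162/√16) = -2.667
df = n − 1 = 15
Two-sided p-value ≈ 0.0176
Since p ≈ 0.0176 < α = 0.1, reject H0; the evidence is statistically significant.

-2.667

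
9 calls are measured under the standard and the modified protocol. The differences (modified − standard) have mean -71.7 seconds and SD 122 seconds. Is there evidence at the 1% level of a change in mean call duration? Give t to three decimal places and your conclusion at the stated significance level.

t = -1.763; fail to reject H0

H0: μ_d = 0; H1: μ_d ≠ 0 (paired t-test on the differences, two-sided).
t = d̄/(s_d/√n) = -71.7/(122/√9) = -1.763
df = n − 1 = 8
Two-sided p-value ≈ 0.116
Since p ≈ 0.116 > α = 0.01, fail to reject H0; the evidence is not statistically significant.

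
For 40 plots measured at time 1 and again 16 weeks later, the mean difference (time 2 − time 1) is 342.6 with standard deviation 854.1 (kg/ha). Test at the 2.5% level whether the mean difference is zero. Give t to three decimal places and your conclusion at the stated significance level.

t = 2.537; reject H0

H0: μ_d = 0; H1: μ_d ≠ 0 (paired t-test on the differences, two-sided).
t = d̄/(s_d/√n) = 342.6/(854.1/√40) = 2.537
df = n − 1 = 39
Two-sided p-value ≈ 0.0153
Since p ≈ 0.0153 < α = 0.025, reject H0; the evidence is statistically significant.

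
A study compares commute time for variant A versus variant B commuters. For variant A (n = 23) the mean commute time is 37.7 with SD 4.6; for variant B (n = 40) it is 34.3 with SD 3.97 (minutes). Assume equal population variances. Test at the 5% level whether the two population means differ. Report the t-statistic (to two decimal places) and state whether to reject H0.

t = 3.09; reject H0

Let group 1 = variant A, group 2 = variant B. H0: μ_1 = μ_2; H1: μ_1 ≠ μ_2 (two-sample pooled-variance t-test, two-sided).
s_p² = [(23−1)·4.6² + (40−1)·3.97²]/(23+40−2) = 17.7081
t = (37.7 − 34.3)/√[17.7081·(1/23 + 1/40)] = 3.09
df = n₁ + n₂ − 2 = 61
Two-sided p-value ≈ 0.0030
Since p ≈ 0.0030 < α = 0.05, reject H0; the evidence is statistically significant.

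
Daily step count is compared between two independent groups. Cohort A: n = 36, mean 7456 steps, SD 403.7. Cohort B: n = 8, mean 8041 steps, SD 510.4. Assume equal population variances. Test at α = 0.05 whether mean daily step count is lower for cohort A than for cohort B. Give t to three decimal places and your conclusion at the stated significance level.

Let group 1 = cohort A, group 2 = cohort B. H0: μ_1 = μ_2; H1: μ_1 < μ_2 (two-sample pooled-variance t-test, left-tailed).
s_p² = [(36−1)·403.7² + (8−1)·510.4²]/(36+8−2) = 179229
t = (7456 − 8041)/√[179229·(1/36 + 1/8)] = -3.535
df = n₁ + n₂ − 2 = 42
p-value = P(T ≤ -3.535) ≈ 0.0005
Since p ≈ 0.0005 < α = 0.05, reject H0; the data support H1.

t = -3.535; reject H0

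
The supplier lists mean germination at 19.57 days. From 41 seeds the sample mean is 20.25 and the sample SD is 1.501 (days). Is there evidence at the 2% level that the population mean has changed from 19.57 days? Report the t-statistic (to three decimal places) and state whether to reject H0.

H0: μ = 19.57; H1: μ ≠ 19.57 (one-sample t-test, two-sided).
t = (x̄ − μ₀)/(s/√n) = (20.25 − 19.57)/(1.501/√41) = 2.901
df = n − 1 = 40
Two-sided p-value ≈ 0.006
Since p ≈ 0.006 < α = 0.02, reject H0; the data support H1.

t = 2.901; reject H0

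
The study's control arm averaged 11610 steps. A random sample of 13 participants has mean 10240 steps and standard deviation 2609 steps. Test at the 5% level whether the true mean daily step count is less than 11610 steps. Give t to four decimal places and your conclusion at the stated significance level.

t = -1.8933; reject H0

H0: μ = 11610; H1: μ < 11610 (one-sample t-test, left-tailed).
t = (x̄ − μ₀)/(s/√n) = (10240 − 11610)/(2609/√13) = -1.8933
df = n − 1 = 12
p-value = P(T ≤ -1.8933) ≈ 0.041
Since p ≈ 0.041 < α = 0.05, reject H0; the data support H1.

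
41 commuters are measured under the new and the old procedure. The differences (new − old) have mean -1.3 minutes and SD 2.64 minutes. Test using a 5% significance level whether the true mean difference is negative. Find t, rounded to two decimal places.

H0: μ_d = 0; H1: μ_d < 0 (paired t-test on the differences, left-tailed).
t = d̄/(s_d/√n) = -1.3/(2.64/√41) = -3.15
df = n − 1 = 40
p-value = P(T ≤ -3.15) ≈ 0.0015
Since p ≈ 0.0015 < α = 0.05, reject H0; the evidence is statistically significant.

-3.15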